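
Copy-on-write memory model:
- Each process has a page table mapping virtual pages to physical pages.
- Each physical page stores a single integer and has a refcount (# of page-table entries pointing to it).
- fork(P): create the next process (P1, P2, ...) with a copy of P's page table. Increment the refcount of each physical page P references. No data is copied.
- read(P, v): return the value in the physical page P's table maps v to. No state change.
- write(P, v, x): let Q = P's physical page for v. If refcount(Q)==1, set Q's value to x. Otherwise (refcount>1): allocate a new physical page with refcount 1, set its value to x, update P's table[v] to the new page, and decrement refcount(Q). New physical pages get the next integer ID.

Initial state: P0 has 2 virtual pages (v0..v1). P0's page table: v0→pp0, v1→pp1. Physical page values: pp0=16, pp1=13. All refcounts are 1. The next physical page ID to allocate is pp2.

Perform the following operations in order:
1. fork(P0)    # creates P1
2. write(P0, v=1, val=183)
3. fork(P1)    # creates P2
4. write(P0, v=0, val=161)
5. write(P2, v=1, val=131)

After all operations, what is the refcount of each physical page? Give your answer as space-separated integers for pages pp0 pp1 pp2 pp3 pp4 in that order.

Op 1: fork(P0) -> P1. 2 ppages; refcounts: pp0:2 pp1:2
Op 2: write(P0, v1, 183). refcount(pp1)=2>1 -> COPY to pp2. 3 ppages; refcounts: pp0:2 pp1:1 pp2:1
Op 3: fork(P1) -> P2. 3 ppages; refcounts: pp0:3 pp1:2 pp2:1
Op 4: write(P0, v0, 161). refcount(pp0)=3>1 -> COPY to pp3. 4 ppages; refcounts: pp0:2 pp1:2 pp2:1 pp3:1
Op 5: write(P2, v1, 131). refcount(pp1)=2>1 -> COPY to pp4. 5 ppages; refcounts: pp0:2 pp1:1 pp2:1 pp3:1 pp4:1

Answer: 2 1 1 1 1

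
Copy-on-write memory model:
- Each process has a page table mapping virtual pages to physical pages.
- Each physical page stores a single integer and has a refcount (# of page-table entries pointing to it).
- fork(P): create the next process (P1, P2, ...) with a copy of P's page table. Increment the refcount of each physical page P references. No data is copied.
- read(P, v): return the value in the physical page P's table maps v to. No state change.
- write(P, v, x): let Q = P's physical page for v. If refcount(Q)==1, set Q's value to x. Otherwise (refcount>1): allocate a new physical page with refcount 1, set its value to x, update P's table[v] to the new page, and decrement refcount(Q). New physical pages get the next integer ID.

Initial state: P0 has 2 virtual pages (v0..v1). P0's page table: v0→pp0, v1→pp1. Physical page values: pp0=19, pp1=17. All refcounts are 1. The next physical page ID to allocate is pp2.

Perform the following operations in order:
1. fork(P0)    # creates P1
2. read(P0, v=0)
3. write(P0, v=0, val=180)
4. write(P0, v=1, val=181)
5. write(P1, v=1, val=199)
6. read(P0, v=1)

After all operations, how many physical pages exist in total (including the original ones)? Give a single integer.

Answer: 4

Derivation:
Op 1: fork(P0) -> P1. 2 ppages; refcounts: pp0:2 pp1:2
Op 2: read(P0, v0) -> 19. No state change.
Op 3: write(P0, v0, 180). refcount(pp0)=2>1 -> COPY to pp2. 3 ppages; refcounts: pp0:1 pp1:2 pp2:1
Op 4: write(P0, v1, 181). refcount(pp1)=2>1 -> COPY to pp3. 4 ppages; refcounts: pp0:1 pp1:1 pp2:1 pp3:1
Op 5: write(P1, v1, 199). refcount(pp1)=1 -> write in place. 4 ppages; refcounts: pp0:1 pp1:1 pp2:1 pp3:1
Op 6: read(P0, v1) -> 181. No state change.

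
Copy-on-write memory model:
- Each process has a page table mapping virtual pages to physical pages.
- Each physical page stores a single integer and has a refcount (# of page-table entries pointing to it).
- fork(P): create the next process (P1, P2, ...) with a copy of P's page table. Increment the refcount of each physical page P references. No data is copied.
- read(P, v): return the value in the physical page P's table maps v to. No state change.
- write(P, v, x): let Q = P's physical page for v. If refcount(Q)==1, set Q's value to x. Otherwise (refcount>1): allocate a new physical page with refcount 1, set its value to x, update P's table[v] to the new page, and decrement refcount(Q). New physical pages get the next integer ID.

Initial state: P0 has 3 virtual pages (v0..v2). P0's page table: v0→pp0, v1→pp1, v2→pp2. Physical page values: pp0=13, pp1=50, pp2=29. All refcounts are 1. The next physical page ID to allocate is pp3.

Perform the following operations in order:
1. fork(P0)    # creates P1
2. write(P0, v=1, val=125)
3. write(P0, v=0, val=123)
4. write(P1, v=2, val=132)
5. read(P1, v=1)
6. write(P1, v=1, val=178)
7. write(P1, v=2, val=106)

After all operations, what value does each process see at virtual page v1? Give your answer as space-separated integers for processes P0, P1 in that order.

Answer: 125 178

Derivation:
Op 1: fork(P0) -> P1. 3 ppages; refcounts: pp0:2 pp1:2 pp2:2
Op 2: write(P0, v1, 125). refcount(pp1)=2>1 -> COPY to pp3. 4 ppages; refcounts: pp0:2 pp1:1 pp2:2 pp3:1
Op 3: write(P0, v0, 123). refcount(pp0)=2>1 -> COPY to pp4. 5 ppages; refcounts: pp0:1 pp1:1 pp2:2 pp3:1 pp4:1
Op 4: write(P1, v2, 132). refcount(pp2)=2>1 -> COPY to pp5. 6 ppages; refcounts: pp0:1 pp1:1 pp2:1 pp3:1 pp4:1 pp5:1
Op 5: read(P1, v1) -> 50. No state change.
Op 6: write(P1, v1, 178). refcount(pp1)=1 -> write in place. 6 ppages; refcounts: pp0:1 pp1:1 pp2:1 pp3:1 pp4:1 pp5:1
Op 7: write(P1, v2, 106). refcount(pp5)=1 -> write in place. 6 ppages; refcounts: pp0:1 pp1:1 pp2:1 pp3:1 pp4:1 pp5:1
P0: v1 -> pp3 = 125
P1: v1 -> pp1 = 178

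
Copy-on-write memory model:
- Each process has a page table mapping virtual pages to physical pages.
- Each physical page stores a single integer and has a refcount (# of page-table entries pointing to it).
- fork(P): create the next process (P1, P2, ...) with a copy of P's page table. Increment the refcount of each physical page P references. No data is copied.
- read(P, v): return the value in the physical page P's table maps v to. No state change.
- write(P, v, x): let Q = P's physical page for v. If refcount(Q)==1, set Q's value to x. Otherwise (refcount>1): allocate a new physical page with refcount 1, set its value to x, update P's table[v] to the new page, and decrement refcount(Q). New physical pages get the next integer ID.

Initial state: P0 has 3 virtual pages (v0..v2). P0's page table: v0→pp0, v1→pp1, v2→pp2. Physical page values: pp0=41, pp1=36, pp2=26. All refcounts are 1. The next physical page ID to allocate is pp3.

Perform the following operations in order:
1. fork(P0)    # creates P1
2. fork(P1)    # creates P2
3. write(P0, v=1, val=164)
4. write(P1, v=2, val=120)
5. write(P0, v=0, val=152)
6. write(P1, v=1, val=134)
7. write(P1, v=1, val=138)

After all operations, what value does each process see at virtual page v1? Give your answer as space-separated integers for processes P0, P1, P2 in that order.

Answer: 164 138 36

Derivation:
Op 1: fork(P0) -> P1. 3 ppages; refcounts: pp0:2 pp1:2 pp2:2
Op 2: fork(P1) -> P2. 3 ppages; refcounts: pp0:3 pp1:3 pp2:3
Op 3: write(P0, v1, 164). refcount(pp1)=3>1 -> COPY to pp3. 4 ppages; refcounts: pp0:3 pp1:2 pp2:3 pp3:1
Op 4: write(P1, v2, 120). refcount(pp2)=3>1 -> COPY to pp4. 5 ppages; refcounts: pp0:3 pp1:2 pp2:2 pp3:1 pp4:1
Op 5: write(P0, v0, 152). refcount(pp0)=3>1 -> COPY to pp5. 6 ppages; refcounts: pp0:2 pp1:2 pp2:2 pp3:1 pp4:1 pp5:1
Op 6: write(P1, v1, 134). refcount(pp1)=2>1 -> COPY to pp6. 7 ppages; refcounts: pp0:2 pp1:1 pp2:2 pp3:1 pp4:1 pp5:1 pp6:1
Op 7: write(P1, v1, 138). refcount(pp6)=1 -> write in place. 7 ppages; refcounts: pp0:2 pp1:1 pp2:2 pp3:1 pp4:1 pp5:1 pp6:1
P0: v1 -> pp3 = 164
P1: v1 -> pp6 = 138
P2: v1 -> pp1 = 36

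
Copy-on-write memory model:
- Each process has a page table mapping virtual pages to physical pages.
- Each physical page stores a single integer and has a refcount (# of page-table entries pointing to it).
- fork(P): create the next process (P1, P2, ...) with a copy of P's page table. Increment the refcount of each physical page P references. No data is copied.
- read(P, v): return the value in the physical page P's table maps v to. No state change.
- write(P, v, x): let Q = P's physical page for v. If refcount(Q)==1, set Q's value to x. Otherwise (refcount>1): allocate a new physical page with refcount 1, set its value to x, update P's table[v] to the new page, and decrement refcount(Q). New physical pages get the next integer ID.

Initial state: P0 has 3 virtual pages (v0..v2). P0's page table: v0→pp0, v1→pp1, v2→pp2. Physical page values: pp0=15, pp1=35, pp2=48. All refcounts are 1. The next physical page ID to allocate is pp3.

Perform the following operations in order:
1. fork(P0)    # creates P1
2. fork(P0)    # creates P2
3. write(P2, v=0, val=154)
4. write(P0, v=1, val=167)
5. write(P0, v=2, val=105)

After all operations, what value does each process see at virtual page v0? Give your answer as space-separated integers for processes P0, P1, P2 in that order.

Answer: 15 15 154

Derivation:
Op 1: fork(P0) -> P1. 3 ppages; refcounts: pp0:2 pp1:2 pp2:2
Op 2: fork(P0) -> P2. 3 ppages; refcounts: pp0:3 pp1:3 pp2:3
Op 3: write(P2, v0, 154). refcount(pp0)=3>1 -> COPY to pp3. 4 ppages; refcounts: pp0:2 pp1:3 pp2:3 pp3:1
Op 4: write(P0, v1, 167). refcount(pp1)=3>1 -> COPY to pp4. 5 ppages; refcounts: pp0:2 pp1:2 pp2:3 pp3:1 pp4:1
Op 5: write(P0, v2, 105). refcount(pp2)=3>1 -> COPY to pp5. 6 ppages; refcounts: pp0:2 pp1:2 pp2:2 pp3:1 pp4:1 pp5:1
P0: v0 -> pp0 = 15
P1: v0 -> pp0 = 15
P2: v0 -> pp3 = 154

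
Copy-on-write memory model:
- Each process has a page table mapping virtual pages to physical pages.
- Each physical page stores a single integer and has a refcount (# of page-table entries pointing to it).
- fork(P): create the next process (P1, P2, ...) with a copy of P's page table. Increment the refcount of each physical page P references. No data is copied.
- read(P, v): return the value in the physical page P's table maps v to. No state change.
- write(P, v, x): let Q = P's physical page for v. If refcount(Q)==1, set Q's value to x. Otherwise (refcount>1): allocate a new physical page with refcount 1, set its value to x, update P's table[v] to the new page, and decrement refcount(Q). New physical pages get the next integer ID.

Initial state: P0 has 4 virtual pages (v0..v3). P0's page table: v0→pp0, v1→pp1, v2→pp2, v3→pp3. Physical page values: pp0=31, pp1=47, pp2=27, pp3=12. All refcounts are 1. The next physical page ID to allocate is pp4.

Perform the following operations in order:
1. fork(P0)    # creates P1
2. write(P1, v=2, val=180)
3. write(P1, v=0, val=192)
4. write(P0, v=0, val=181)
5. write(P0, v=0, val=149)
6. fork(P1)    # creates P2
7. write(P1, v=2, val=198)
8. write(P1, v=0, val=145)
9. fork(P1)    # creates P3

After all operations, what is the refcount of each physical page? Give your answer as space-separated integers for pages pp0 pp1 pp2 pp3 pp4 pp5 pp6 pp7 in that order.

Op 1: fork(P0) -> P1. 4 ppages; refcounts: pp0:2 pp1:2 pp2:2 pp3:2
Op 2: write(P1, v2, 180). refcount(pp2)=2>1 -> COPY to pp4. 5 ppages; refcounts: pp0:2 pp1:2 pp2:1 pp3:2 pp4:1
Op 3: write(P1, v0, 192). refcount(pp0)=2>1 -> COPY to pp5. 6 ppages; refcounts: pp0:1 pp1:2 pp2:1 pp3:2 pp4:1 pp5:1
Op 4: write(P0, v0, 181). refcount(pp0)=1 -> write in place. 6 ppages; refcounts: pp0:1 pp1:2 pp2:1 pp3:2 pp4:1 pp5:1
Op 5: write(P0, v0, 149). refcount(pp0)=1 -> write in place. 6 ppages; refcounts: pp0:1 pp1:2 pp2:1 pp3:2 pp4:1 pp5:1
Op 6: fork(P1) -> P2. 6 ppages; refcounts: pp0:1 pp1:3 pp2:1 pp3:3 pp4:2 pp5:2
Op 7: write(P1, v2, 198). refcount(pp4)=2>1 -> COPY to pp6. 7 ppages; refcounts: pp0:1 pp1:3 pp2:1 pp3:3 pp4:1 pp5:2 pp6:1
Op 8: write(P1, v0, 145). refcount(pp5)=2>1 -> COPY to pp7. 8 ppages; refcounts: pp0:1 pp1:3 pp2:1 pp3:3 pp4:1 pp5:1 pp6:1 pp7:1
Op 9: fork(P1) -> P3. 8 ppages; refcounts: pp0:1 pp1:4 pp2:1 pp3:4 pp4:1 pp5:1 pp6:2 pp7:2

Answer: 1 4 1 4 1 1 2 2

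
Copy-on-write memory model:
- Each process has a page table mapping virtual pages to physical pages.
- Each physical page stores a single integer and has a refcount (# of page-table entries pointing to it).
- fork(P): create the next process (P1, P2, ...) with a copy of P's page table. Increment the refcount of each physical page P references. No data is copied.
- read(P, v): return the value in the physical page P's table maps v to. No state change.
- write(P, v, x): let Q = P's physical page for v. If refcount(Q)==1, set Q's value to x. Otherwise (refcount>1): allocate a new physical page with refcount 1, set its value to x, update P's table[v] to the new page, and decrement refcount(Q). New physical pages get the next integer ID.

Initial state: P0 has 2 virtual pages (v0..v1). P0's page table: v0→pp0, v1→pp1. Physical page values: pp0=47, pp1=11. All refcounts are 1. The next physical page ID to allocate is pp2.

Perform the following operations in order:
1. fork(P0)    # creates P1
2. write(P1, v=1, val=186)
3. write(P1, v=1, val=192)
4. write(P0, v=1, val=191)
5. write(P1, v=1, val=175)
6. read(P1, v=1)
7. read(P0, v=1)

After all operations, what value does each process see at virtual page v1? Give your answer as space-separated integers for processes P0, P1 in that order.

Answer: 191 175

Derivation:
Op 1: fork(P0) -> P1. 2 ppages; refcounts: pp0:2 pp1:2
Op 2: write(P1, v1, 186). refcount(pp1)=2>1 -> COPY to pp2. 3 ppages; refcounts: pp0:2 pp1:1 pp2:1
Op 3: write(P1, v1, 192). refcount(pp2)=1 -> write in place. 3 ppages; refcounts: pp0:2 pp1:1 pp2:1
Op 4: write(P0, v1, 191). refcount(pp1)=1 -> write in place. 3 ppages; refcounts: pp0:2 pp1:1 pp2:1
Op 5: write(P1, v1, 175). refcount(pp2)=1 -> write in place. 3 ppages; refcounts: pp0:2 pp1:1 pp2:1
Op 6: read(P1, v1) -> 175. No state change.
Op 7: read(P0, v1) -> 191. No state change.
P0: v1 -> pp1 = 191
P1: v1 -> pp2 = 175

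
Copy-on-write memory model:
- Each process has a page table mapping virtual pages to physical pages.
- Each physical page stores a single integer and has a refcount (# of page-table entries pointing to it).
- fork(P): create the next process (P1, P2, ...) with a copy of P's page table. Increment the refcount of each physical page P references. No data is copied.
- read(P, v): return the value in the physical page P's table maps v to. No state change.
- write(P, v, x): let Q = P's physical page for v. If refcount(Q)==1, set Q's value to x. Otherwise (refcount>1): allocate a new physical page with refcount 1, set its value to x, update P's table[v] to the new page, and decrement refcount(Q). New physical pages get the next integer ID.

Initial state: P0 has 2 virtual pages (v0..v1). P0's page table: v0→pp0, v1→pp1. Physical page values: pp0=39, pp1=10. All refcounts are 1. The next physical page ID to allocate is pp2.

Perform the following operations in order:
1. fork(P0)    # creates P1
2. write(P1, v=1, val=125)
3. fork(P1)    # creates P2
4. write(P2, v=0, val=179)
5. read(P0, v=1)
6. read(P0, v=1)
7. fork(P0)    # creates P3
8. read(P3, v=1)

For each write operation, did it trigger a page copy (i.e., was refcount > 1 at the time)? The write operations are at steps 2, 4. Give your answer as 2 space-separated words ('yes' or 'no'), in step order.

Op 1: fork(P0) -> P1. 2 ppages; refcounts: pp0:2 pp1:2
Op 2: write(P1, v1, 125). refcount(pp1)=2>1 -> COPY to pp2. 3 ppages; refcounts: pp0:2 pp1:1 pp2:1
Op 3: fork(P1) -> P2. 3 ppages; refcounts: pp0:3 pp1:1 pp2:2
Op 4: write(P2, v0, 179). refcount(pp0)=3>1 -> COPY to pp3. 4 ppages; refcounts: pp0:2 pp1:1 pp2:2 pp3:1
Op 5: read(P0, v1) -> 10. No state change.
Op 6: read(P0, v1) -> 10. No state change.
Op 7: fork(P0) -> P3. 4 ppages; refcounts: pp0:3 pp1:2 pp2:2 pp3:1
Op 8: read(P3, v1) -> 10. No state change.

yes yes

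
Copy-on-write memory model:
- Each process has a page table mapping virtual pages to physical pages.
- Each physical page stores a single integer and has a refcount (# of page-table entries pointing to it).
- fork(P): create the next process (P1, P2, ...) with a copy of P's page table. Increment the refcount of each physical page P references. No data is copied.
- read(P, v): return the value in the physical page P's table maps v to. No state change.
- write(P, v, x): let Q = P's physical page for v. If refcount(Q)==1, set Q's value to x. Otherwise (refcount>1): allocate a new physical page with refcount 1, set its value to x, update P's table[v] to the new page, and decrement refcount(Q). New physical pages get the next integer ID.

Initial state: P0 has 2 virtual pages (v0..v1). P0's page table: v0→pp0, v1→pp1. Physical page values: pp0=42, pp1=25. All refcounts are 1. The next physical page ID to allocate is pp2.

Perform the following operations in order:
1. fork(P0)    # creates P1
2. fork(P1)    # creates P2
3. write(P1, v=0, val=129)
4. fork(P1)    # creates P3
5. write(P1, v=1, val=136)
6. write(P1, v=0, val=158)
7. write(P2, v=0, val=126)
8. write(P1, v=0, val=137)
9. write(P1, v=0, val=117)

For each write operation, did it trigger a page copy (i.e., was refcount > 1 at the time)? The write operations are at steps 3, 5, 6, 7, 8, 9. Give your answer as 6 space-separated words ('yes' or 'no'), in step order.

Op 1: fork(P0) -> P1. 2 ppages; refcounts: pp0:2 pp1:2
Op 2: fork(P1) -> P2. 2 ppages; refcounts: pp0:3 pp1:3
Op 3: write(P1, v0, 129). refcount(pp0)=3>1 -> COPY to pp2. 3 ppages; refcounts: pp0:2 pp1:3 pp2:1
Op 4: fork(P1) -> P3. 3 ppages; refcounts: pp0:2 pp1:4 pp2:2
Op 5: write(P1, v1, 136). refcount(pp1)=4>1 -> COPY to pp3. 4 ppages; refcounts: pp0:2 pp1:3 pp2:2 pp3:1
Op 6: write(P1, v0, 158). refcount(pp2)=2>1 -> COPY to pp4. 5 ppages; refcounts: pp0:2 pp1:3 pp2:1 pp3:1 pp4:1
Op 7: write(P2, v0, 126). refcount(pp0)=2>1 -> COPY to pp5. 6 ppages; refcounts: pp0:1 pp1:3 pp2:1 pp3:1 pp4:1 pp5:1
Op 8: write(P1, v0, 137). refcount(pp4)=1 -> write in place. 6 ppages; refcounts: pp0:1 pp1:3 pp2:1 pp3:1 pp4:1 pp5:1
Op 9: write(P1, v0, 117). refcount(pp4)=1 -> write in place. 6 ppages; refcounts: pp0:1 pp1:3 pp2:1 pp3:1 pp4:1 pp5:1

yes yes yes yes no no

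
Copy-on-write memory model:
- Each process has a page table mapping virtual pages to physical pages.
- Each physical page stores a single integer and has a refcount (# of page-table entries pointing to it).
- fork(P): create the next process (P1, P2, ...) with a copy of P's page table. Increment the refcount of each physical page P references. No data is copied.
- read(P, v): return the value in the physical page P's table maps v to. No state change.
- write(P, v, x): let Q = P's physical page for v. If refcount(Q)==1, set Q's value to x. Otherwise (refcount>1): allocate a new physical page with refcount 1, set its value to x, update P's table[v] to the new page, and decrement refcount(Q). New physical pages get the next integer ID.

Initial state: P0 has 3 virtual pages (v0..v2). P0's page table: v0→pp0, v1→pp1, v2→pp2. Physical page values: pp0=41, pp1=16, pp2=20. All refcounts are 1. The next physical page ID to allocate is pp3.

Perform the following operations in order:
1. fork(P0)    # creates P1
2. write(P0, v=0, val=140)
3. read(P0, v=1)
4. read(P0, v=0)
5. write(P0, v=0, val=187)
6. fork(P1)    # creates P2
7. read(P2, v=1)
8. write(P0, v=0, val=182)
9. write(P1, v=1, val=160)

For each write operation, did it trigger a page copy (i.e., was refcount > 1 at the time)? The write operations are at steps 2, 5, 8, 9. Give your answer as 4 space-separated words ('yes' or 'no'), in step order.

Op 1: fork(P0) -> P1. 3 ppages; refcounts: pp0:2 pp1:2 pp2:2
Op 2: write(P0, v0, 140). refcount(pp0)=2>1 -> COPY to pp3. 4 ppages; refcounts: pp0:1 pp1:2 pp2:2 pp3:1
Op 3: read(P0, v1) -> 16. No state change.
Op 4: read(P0, v0) -> 140. No state change.
Op 5: write(P0, v0, 187). refcount(pp3)=1 -> write in place. 4 ppages; refcounts: pp0:1 pp1:2 pp2:2 pp3:1
Op 6: fork(P1) -> P2. 4 ppages; refcounts: pp0:2 pp1:3 pp2:3 pp3:1
Op 7: read(P2, v1) -> 16. No state change.
Op 8: write(P0, v0, 182). refcount(pp3)=1 -> write in place. 4 ppages; refcounts: pp0:2 pp1:3 pp2:3 pp3:1
Op 9: write(P1, v1, 160). refcount(pp1)=3>1 -> COPY to pp4. 5 ppages; refcounts: pp0:2 pp1:2 pp2:3 pp3:1 pp4:1

yes no no yes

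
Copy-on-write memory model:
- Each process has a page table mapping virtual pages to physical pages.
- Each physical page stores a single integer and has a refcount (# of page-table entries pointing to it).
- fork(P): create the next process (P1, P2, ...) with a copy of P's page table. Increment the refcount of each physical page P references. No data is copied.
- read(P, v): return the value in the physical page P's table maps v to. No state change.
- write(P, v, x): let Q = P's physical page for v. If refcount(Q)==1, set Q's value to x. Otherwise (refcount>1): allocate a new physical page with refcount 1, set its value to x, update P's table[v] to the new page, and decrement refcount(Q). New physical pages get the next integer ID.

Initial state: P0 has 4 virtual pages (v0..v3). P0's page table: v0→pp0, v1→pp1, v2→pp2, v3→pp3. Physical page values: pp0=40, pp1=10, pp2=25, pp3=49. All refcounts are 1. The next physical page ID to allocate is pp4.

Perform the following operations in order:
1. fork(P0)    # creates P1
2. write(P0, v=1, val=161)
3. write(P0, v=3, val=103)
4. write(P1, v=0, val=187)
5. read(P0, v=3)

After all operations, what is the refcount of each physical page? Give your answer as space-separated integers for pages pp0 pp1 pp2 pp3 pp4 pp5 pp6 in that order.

Answer: 1 1 2 1 1 1 1

Derivation:
Op 1: fork(P0) -> P1. 4 ppages; refcounts: pp0:2 pp1:2 pp2:2 pp3:2
Op 2: write(P0, v1, 161). refcount(pp1)=2>1 -> COPY to pp4. 5 ppages; refcounts: pp0:2 pp1:1 pp2:2 pp3:2 pp4:1
Op 3: write(P0, v3, 103). refcount(pp3)=2>1 -> COPY to pp5. 6 ppages; refcounts: pp0:2 pp1:1 pp2:2 pp3:1 pp4:1 pp5:1
Op 4: write(P1, v0, 187). refcount(pp0)=2>1 -> COPY to pp6. 7 ppages; refcounts: pp0:1 pp1:1 pp2:2 pp3:1 pp4:1 pp5:1 pp6:1
Op 5: read(P0, v3) -> 103. No state change.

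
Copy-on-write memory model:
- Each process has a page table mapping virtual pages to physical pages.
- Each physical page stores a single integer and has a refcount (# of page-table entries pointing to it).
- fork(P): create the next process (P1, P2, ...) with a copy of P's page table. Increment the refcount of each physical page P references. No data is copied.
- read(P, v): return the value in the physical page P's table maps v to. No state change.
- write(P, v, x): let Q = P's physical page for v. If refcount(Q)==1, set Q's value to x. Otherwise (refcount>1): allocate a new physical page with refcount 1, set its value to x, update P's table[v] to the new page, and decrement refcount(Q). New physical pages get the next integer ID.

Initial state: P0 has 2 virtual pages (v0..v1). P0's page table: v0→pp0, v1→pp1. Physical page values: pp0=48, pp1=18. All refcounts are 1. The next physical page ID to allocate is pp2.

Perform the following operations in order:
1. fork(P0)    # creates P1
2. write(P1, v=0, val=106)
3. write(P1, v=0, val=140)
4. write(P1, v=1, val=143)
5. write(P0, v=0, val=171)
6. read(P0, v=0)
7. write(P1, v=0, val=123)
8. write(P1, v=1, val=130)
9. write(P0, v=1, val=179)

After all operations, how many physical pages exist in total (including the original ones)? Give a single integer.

Answer: 4

Derivation:
Op 1: fork(P0) -> P1. 2 ppages; refcounts: pp0:2 pp1:2
Op 2: write(P1, v0, 106). refcount(pp0)=2>1 -> COPY to pp2. 3 ppages; refcounts: pp0:1 pp1:2 pp2:1
Op 3: write(P1, v0, 140). refcount(pp2)=1 -> write in place. 3 ppages; refcounts: pp0:1 pp1:2 pp2:1
Op 4: write(P1, v1, 143). refcount(pp1)=2>1 -> COPY to pp3. 4 ppages; refcounts: pp0:1 pp1:1 pp2:1 pp3:1
Op 5: write(P0, v0, 171). refcount(pp0)=1 -> write in place. 4 ppages; refcounts: pp0:1 pp1:1 pp2:1 pp3:1
Op 6: read(P0, v0) -> 171. No state change.
Op 7: write(P1, v0, 123). refcount(pp2)=1 -> write in place. 4 ppages; refcounts: pp0:1 pp1:1 pp2:1 pp3:1
Op 8: write(P1, v1, 130). refcount(pp3)=1 -> write in place. 4 ppages; refcounts: pp0:1 pp1:1 pp2:1 pp3:1
Op 9: write(P0, v1, 179). refcount(pp1)=1 -> write in place. 4 ppages; refcounts: pp0:1 pp1:1 pp2:1 pp3:1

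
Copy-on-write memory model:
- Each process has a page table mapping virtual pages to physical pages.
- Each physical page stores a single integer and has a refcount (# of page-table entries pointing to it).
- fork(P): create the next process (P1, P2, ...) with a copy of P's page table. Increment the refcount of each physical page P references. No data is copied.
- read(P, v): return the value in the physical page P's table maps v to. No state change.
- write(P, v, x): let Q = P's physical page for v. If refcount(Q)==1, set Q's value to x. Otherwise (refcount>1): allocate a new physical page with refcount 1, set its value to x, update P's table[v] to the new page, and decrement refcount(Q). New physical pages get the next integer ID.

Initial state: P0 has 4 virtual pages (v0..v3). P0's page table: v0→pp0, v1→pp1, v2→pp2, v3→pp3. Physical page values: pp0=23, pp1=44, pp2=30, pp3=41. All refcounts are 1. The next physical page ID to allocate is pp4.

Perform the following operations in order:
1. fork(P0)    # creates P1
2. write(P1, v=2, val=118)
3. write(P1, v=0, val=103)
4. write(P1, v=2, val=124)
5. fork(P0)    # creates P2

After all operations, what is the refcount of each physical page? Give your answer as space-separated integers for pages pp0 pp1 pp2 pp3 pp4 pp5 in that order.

Answer: 2 3 2 3 1 1

Derivation:
Op 1: fork(P0) -> P1. 4 ppages; refcounts: pp0:2 pp1:2 pp2:2 pp3:2
Op 2: write(P1, v2, 118). refcount(pp2)=2>1 -> COPY to pp4. 5 ppages; refcounts: pp0:2 pp1:2 pp2:1 pp3:2 pp4:1
Op 3: write(P1, v0, 103). refcount(pp0)=2>1 -> COPY to pp5. 6 ppages; refcounts: pp0:1 pp1:2 pp2:1 pp3:2 pp4:1 pp5:1
Op 4: write(P1, v2, 124). refcount(pp4)=1 -> write in place. 6 ppages; refcounts: pp0:1 pp1:2 pp2:1 pp3:2 pp4:1 pp5:1
Op 5: fork(P0) -> P2. 6 ppages; refcounts: pp0:2 pp1:3 pp2:2 pp3:3 pp4:1 pp5:1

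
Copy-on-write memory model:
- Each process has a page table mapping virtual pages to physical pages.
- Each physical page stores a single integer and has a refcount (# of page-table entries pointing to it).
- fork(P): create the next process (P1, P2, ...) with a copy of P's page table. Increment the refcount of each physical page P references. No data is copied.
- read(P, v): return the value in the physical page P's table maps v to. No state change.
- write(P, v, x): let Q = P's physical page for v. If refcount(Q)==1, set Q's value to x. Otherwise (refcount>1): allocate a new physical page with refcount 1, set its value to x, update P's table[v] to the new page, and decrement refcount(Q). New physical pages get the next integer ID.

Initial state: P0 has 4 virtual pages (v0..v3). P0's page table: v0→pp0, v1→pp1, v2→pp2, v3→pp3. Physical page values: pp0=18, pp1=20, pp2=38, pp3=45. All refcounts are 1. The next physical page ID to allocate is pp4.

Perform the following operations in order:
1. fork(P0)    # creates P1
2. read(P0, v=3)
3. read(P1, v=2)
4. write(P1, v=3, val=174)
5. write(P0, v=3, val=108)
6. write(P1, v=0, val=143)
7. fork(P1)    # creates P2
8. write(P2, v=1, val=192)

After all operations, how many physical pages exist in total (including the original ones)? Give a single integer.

Op 1: fork(P0) -> P1. 4 ppages; refcounts: pp0:2 pp1:2 pp2:2 pp3:2
Op 2: read(P0, v3) -> 45. No state change.
Op 3: read(P1, v2) -> 38. No state change.
Op 4: write(P1, v3, 174). refcount(pp3)=2>1 -> COPY to pp4. 5 ppages; refcounts: pp0:2 pp1:2 pp2:2 pp3:1 pp4:1
Op 5: write(P0, v3, 108). refcount(pp3)=1 -> write in place. 5 ppages; refcounts: pp0:2 pp1:2 pp2:2 pp3:1 pp4:1
Op 6: write(P1, v0, 143). refcount(pp0)=2>1 -> COPY to pp5. 6 ppages; refcounts: pp0:1 pp1:2 pp2:2 pp3:1 pp4:1 pp5:1
Op 7: fork(P1) -> P2. 6 ppages; refcounts: pp0:1 pp1:3 pp2:3 pp3:1 pp4:2 pp5:2
Op 8: write(P2, v1, 192). refcount(pp1)=3>1 -> COPY to pp6. 7 ppages; refcounts: pp0:1 pp1:2 pp2:3 pp3:1 pp4:2 pp5:2 pp6:1

Answer: 7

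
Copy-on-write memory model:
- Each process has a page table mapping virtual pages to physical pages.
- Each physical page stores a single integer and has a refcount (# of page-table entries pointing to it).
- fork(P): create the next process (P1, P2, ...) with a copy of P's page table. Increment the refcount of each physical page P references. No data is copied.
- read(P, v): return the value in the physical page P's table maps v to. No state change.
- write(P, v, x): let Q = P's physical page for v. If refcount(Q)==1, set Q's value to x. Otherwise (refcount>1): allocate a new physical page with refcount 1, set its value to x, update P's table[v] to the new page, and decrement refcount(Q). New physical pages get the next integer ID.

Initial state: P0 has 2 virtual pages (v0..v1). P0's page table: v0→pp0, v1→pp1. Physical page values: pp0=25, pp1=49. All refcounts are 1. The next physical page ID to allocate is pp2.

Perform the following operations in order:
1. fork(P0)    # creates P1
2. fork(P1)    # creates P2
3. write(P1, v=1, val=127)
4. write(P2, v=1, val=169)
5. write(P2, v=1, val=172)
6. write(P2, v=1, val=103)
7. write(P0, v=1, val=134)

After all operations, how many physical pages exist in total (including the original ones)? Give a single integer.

Answer: 4

Derivation:
Op 1: fork(P0) -> P1. 2 ppages; refcounts: pp0:2 pp1:2
Op 2: fork(P1) -> P2. 2 ppages; refcounts: pp0:3 pp1:3
Op 3: write(P1, v1, 127). refcount(pp1)=3>1 -> COPY to pp2. 3 ppages; refcounts: pp0:3 pp1:2 pp2:1
Op 4: write(P2, v1, 169). refcount(pp1)=2>1 -> COPY to pp3. 4 ppages; refcounts: pp0:3 pp1:1 pp2:1 pp3:1
Op 5: write(P2, v1, 172). refcount(pp3)=1 -> write in place. 4 ppages; refcounts: pp0:3 pp1:1 pp2:1 pp3:1
Op 6: write(P2, v1, 103). refcount(pp3)=1 -> write in place. 4 ppages; refcounts: pp0:3 pp1:1 pp2:1 pp3:1
Op 7: write(P0, v1, 134). refcount(pp1)=1 -> write in place. 4 ppages; refcounts: pp0:3 pp1:1 pp2:1 pp3:1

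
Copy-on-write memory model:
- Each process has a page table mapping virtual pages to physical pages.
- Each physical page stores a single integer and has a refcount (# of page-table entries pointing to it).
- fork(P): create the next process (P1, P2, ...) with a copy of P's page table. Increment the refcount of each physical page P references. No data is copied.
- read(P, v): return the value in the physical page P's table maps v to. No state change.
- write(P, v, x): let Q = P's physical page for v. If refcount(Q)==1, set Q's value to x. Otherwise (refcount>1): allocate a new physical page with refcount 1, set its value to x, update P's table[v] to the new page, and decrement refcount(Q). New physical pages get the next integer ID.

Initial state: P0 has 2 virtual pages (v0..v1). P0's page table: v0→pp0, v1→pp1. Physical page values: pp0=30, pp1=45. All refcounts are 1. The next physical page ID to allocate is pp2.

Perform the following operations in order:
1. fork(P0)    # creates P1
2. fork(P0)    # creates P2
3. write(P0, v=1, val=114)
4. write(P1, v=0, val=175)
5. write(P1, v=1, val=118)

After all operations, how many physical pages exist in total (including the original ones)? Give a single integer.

Answer: 5

Derivation:
Op 1: fork(P0) -> P1. 2 ppages; refcounts: pp0:2 pp1:2
Op 2: fork(P0) -> P2. 2 ppages; refcounts: pp0:3 pp1:3
Op 3: write(P0, v1, 114). refcount(pp1)=3>1 -> COPY to pp2. 3 ppages; refcounts: pp0:3 pp1:2 pp2:1
Op 4: write(P1, v0, 175). refcount(pp0)=3>1 -> COPY to pp3. 4 ppages; refcounts: pp0:2 pp1:2 pp2:1 pp3:1
Op 5: write(P1, v1, 118). refcount(pp1)=2>1 -> COPY to pp4. 5 ppages; refcounts: pp0:2 pp1:1 pp2:1 pp3:1 pp4:1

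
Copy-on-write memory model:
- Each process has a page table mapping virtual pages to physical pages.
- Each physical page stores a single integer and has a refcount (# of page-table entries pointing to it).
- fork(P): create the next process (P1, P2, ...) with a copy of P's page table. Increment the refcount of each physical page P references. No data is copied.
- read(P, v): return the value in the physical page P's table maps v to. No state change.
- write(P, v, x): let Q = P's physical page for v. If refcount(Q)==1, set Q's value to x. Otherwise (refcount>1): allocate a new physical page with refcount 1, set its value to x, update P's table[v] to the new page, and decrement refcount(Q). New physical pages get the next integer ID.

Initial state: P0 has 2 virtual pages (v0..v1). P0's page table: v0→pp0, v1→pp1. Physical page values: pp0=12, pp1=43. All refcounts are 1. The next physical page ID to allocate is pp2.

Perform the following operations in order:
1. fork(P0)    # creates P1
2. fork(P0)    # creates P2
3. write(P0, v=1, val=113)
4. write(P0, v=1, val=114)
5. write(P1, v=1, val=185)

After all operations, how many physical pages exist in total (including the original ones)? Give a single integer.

Answer: 4

Derivation:
Op 1: fork(P0) -> P1. 2 ppages; refcounts: pp0:2 pp1:2
Op 2: fork(P0) -> P2. 2 ppages; refcounts: pp0:3 pp1:3
Op 3: write(P0, v1, 113). refcount(pp1)=3>1 -> COPY to pp2. 3 ppages; refcounts: pp0:3 pp1:2 pp2:1
Op 4: write(P0, v1, 114). refcount(pp2)=1 -> write in place. 3 ppages; refcounts: pp0:3 pp1:2 pp2:1
Op 5: write(P1, v1, 185). refcount(pp1)=2>1 -> COPY to pp3. 4 ppages; refcounts: pp0:3 pp1:1 pp2:1 pp3:1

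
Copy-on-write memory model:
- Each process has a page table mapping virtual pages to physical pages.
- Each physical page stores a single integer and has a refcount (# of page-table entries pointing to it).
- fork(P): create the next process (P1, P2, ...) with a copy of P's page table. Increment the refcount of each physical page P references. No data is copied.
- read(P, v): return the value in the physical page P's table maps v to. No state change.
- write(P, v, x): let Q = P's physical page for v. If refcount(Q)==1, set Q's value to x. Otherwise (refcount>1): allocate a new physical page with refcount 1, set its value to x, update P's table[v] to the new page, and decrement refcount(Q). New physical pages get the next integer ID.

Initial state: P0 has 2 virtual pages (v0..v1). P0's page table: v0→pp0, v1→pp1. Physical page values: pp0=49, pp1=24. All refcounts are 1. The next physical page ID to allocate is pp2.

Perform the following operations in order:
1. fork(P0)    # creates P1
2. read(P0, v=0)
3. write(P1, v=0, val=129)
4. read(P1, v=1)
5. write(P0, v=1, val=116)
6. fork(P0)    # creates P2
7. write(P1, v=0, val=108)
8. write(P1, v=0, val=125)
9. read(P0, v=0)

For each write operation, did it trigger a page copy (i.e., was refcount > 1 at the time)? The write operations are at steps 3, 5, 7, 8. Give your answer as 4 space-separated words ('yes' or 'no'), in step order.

Op 1: fork(P0) -> P1. 2 ppages; refcounts: pp0:2 pp1:2
Op 2: read(P0, v0) -> 49. No state change.
Op 3: write(P1, v0, 129). refcount(pp0)=2>1 -> COPY to pp2. 3 ppages; refcounts: pp0:1 pp1:2 pp2:1
Op 4: read(P1, v1) -> 24. No state change.
Op 5: write(P0, v1, 116). refcount(pp1)=2>1 -> COPY to pp3. 4 ppages; refcounts: pp0:1 pp1:1 pp2:1 pp3:1
Op 6: fork(P0) -> P2. 4 ppages; refcounts: pp0:2 pp1:1 pp2:1 pp3:2
Op 7: write(P1, v0, 108). refcount(pp2)=1 -> write in place. 4 ppages; refcounts: pp0:2 pp1:1 pp2:1 pp3:2
Op 8: write(P1, v0, 125). refcount(pp2)=1 -> write in place. 4 ppages; refcounts: pp0:2 pp1:1 pp2:1 pp3:2
Op 9: read(P0, v0) -> 49. No state change.

yes yes no no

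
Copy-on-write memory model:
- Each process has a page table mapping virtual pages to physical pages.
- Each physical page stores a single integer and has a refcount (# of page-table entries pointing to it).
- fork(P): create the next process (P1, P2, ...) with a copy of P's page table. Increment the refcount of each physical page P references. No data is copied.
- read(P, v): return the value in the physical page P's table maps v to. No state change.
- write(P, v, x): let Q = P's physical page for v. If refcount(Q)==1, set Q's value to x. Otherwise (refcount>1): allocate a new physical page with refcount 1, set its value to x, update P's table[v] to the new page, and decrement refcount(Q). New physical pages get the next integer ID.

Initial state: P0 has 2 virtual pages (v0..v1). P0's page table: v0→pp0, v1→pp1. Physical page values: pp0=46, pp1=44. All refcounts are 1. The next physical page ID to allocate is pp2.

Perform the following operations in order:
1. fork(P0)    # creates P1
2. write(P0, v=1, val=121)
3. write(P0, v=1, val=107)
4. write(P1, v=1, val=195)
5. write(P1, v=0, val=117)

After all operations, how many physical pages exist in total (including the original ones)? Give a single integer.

Answer: 4

Derivation:
Op 1: fork(P0) -> P1. 2 ppages; refcounts: pp0:2 pp1:2
Op 2: write(P0, v1, 121). refcount(pp1)=2>1 -> COPY to pp2. 3 ppages; refcounts: pp0:2 pp1:1 pp2:1
Op 3: write(P0, v1, 107). refcount(pp2)=1 -> write in place. 3 ppages; refcounts: pp0:2 pp1:1 pp2:1
Op 4: write(P1, v1, 195). refcount(pp1)=1 -> write in place. 3 ppages; refcounts: pp0:2 pp1:1 pp2:1
Op 5: write(P1, v0, 117). refcount(pp0)=2>1 -> COPY to pp3. 4 ppages; refcounts: pp0:1 pp1:1 pp2:1 pp3:1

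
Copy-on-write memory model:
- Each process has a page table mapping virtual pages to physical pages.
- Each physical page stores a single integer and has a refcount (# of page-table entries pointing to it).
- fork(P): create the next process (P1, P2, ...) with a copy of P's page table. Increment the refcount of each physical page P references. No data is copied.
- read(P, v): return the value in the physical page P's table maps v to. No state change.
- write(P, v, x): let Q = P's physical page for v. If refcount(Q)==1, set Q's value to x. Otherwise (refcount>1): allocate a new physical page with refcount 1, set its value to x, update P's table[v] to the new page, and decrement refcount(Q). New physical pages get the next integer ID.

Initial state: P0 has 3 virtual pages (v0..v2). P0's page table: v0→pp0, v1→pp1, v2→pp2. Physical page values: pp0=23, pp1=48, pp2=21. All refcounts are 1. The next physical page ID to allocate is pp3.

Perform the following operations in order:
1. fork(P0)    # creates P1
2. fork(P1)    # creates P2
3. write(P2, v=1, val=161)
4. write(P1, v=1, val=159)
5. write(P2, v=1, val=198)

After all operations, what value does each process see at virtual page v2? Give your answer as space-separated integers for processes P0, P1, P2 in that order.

Op 1: fork(P0) -> P1. 3 ppages; refcounts: pp0:2 pp1:2 pp2:2
Op 2: fork(P1) -> P2. 3 ppages; refcounts: pp0:3 pp1:3 pp2:3
Op 3: write(P2, v1, 161). refcount(pp1)=3>1 -> COPY to pp3. 4 ppages; refcounts: pp0:3 pp1:2 pp2:3 pp3:1
Op 4: write(P1, v1, 159). refcount(pp1)=2>1 -> COPY to pp4. 5 ppages; refcounts: pp0:3 pp1:1 pp2:3 pp3:1 pp4:1
Op 5: write(P2, v1, 198). refcount(pp3)=1 -> write in place. 5 ppages; refcounts: pp0:3 pp1:1 pp2:3 pp3:1 pp4:1
P0: v2 -> pp2 = 21
P1: v2 -> pp2 = 21
P2: v2 -> pp2 = 21

Answer: 21 21 21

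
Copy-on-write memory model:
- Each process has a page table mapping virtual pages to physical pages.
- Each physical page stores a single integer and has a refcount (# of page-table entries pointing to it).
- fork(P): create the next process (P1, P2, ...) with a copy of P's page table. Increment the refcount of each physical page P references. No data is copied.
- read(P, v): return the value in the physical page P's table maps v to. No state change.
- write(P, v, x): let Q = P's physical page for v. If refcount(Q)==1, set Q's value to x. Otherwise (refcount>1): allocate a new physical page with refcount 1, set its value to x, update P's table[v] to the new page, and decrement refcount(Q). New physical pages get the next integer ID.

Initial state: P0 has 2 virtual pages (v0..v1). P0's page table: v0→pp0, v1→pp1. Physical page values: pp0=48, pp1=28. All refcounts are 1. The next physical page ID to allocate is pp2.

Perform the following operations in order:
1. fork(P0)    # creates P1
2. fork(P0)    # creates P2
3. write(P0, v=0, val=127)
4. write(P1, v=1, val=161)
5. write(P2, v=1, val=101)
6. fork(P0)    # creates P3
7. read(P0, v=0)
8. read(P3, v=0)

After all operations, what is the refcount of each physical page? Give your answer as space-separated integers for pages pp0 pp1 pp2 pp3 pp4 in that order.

Answer: 2 2 2 1 1

Derivation:
Op 1: fork(P0) -> P1. 2 ppages; refcounts: pp0:2 pp1:2
Op 2: fork(P0) -> P2. 2 ppages; refcounts: pp0:3 pp1:3
Op 3: write(P0, v0, 127). refcount(pp0)=3>1 -> COPY to pp2. 3 ppages; refcounts: pp0:2 pp1:3 pp2:1
Op 4: write(P1, v1, 161). refcount(pp1)=3>1 -> COPY to pp3. 4 ppages; refcounts: pp0:2 pp1:2 pp2:1 pp3:1
Op 5: write(P2, v1, 101). refcount(pp1)=2>1 -> COPY to pp4. 5 ppages; refcounts: pp0:2 pp1:1 pp2:1 pp3:1 pp4:1
Op 6: fork(P0) -> P3. 5 ppages; refcounts: pp0:2 pp1:2 pp2:2 pp3:1 pp4:1
Op 7: read(P0, v0) -> 127. No state change.
Op 8: read(P3, v0) -> 127. No state change.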